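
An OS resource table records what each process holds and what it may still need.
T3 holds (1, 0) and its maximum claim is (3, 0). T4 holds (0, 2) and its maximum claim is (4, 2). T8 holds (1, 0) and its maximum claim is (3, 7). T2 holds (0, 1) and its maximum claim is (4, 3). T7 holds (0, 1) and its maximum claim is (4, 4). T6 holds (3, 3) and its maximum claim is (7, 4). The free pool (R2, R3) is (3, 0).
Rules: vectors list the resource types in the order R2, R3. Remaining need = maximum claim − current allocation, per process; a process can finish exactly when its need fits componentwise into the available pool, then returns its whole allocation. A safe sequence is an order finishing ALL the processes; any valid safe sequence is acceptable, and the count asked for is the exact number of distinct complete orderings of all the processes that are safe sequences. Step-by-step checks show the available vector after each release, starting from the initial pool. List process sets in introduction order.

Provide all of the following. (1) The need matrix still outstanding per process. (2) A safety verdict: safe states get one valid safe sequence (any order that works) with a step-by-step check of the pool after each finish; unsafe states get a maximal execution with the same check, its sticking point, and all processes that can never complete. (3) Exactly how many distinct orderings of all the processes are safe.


(1) Outstanding need per process (order R2, R3):
  T3: (2, 0)
  T4: (4, 0)
  T8: (2, 7)
  T2: (4, 2)
  T7: (4, 3)
  T6: (4, 1)
(2) SAFE — a valid safe sequence is T3, T4, T6, T2, T7, T8.
Key observation: at T4 the run first touches a limit — (4, 0) against (4, 0), exact on a resource it actually requests.
Walking it through:
  pool = (3, 0)
  run T3 (needs (2, 0), free (3, 0)); after release of (1, 0) the pool is (4, 0)
  run T4 (needs (4, 0), free (4, 0)); after release of (0, 2) the pool is (4, 2)
  run T6 (needs (4, 1), free (4, 2)); after release of (3, 3) the pool is (7, 5)
  run T2 (needs (4, 2), free (7, 5)); after release of (0, 1) the pool is (7, 6)
  run T7 (needs (4, 3), free (7, 6)); after release of (0, 1) the pool is (7, 7)
  run T8 (needs (2, 7), free (7, 7)); after release of (1, 0) the pool is (8, 7)
(3) Precisely 4 of the possible complete orderings are safe sequences.


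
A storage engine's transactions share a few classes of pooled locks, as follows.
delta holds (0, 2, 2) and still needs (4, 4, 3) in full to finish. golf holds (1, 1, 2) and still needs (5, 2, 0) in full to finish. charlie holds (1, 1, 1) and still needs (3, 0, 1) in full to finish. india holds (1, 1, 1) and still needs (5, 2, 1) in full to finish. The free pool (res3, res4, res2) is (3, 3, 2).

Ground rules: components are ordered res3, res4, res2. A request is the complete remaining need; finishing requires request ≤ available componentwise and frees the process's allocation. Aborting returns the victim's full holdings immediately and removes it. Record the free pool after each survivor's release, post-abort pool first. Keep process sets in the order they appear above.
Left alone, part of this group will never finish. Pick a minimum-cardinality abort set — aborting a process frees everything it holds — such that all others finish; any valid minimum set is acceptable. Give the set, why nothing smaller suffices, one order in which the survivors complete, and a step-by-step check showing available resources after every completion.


The answer: abort golf.
Key observation: aborting golf returns (1, 1, 2), and india — hopeless before — runs at step 2 with the returned capacity in the pool.
No smaller set exists: with zero aborts the deadlock remains.
Survivors finish in the order: charlie, india, delta. Check, step by step (pool after the aborts first):
  pool = (4, 4, 4)
  charlie needs (3, 0, 1) <= (4, 4, 4) -> finishes; pool += (1, 1, 1) = (5, 5, 5)
  india needs (5, 2, 1) <= (5, 5, 5) -> finishes; pool += (1, 1, 1) = (6, 6, 6)
  delta needs (4, 4, 3) <= (6, 6, 6) -> finishes; pool += (0, 2, 2) = (6, 8, 8)


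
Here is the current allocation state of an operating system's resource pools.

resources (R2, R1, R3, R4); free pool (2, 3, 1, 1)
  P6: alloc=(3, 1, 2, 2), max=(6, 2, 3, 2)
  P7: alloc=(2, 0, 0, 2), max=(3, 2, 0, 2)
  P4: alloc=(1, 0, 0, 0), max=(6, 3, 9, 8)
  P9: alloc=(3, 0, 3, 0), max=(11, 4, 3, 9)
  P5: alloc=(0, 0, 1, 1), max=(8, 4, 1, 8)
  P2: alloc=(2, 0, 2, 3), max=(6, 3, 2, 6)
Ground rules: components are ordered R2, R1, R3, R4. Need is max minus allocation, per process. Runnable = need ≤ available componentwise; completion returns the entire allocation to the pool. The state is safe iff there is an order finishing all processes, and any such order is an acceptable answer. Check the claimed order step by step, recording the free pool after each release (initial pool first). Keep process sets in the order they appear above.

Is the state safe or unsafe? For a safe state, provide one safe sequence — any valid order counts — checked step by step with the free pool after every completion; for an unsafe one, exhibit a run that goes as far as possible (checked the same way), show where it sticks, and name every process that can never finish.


SAFE — a valid safe sequence is P7, P6, P2, P5, P9, P4.
Key observation: at P6 the run first touches a limit — (3, 1, 1, 0) against (4, 3, 1, 3), exact on a resource it actually requests.
Check, step by step:
  pool = (2, 3, 1, 1)
  P7: need (1, 2, 0, 0) fits (2, 3, 1, 1); releases (2, 0, 0, 2), pool now (4, 3, 1, 3)
  P6: need (3, 1, 1, 0) fits (4, 3, 1, 3); releases (3, 1, 2, 2), pool now (7, 4, 3, 5)
  P2: need (4, 3, 0, 3) fits (7, 4, 3, 5); releases (2, 0, 2, 3), pool now (9, 4, 5, 8)
  P5: need (8, 4, 0, 7) fits (9, 4, 5, 8); releases (0, 0, 1, 1), pool now (9, 4, 6, 9)
  P9: need (8, 4, 0, 9) fits (9, 4, 6, 9); releases (3, 0, 3, 0), pool now (12, 4, 9, 9)
  P4: need (5, 3, 9, 8) fits (12, 4, 9, 9); releases (1, 0, 0, 0), pool now (13, 4, 9, 9)


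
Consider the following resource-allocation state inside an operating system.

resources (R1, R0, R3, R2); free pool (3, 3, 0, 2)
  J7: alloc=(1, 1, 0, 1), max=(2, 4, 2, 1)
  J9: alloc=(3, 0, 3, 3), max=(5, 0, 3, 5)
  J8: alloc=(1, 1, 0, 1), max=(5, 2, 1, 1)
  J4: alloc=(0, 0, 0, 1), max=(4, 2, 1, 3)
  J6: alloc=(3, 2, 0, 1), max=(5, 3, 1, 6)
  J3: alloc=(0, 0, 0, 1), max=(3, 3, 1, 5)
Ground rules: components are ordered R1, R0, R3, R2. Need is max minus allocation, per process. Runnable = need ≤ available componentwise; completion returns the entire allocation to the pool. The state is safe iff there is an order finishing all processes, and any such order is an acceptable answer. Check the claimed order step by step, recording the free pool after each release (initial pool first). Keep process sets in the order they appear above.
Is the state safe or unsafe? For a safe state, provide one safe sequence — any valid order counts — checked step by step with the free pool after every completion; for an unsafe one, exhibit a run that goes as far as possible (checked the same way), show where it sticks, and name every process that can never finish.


SAFE — a valid safe sequence is J9, J4, J8, J6, J7, J3.
Key observation: the first exact fit in this order is J9 — it needs (2, 0, 0, 2) with (3, 3, 0, 2) free, meeting a requested resource to the last unit.
Check, step by step:
  pool = (3, 3, 0, 2)
  J9: need (2, 0, 0, 2) fits (3, 3, 0, 2); releases (3, 0, 3, 3), pool now (6, 3, 3, 5)
  J4: need (4, 2, 1, 2) fits (6, 3, 3, 5); releases (0, 0, 0, 1), pool now (6, 3, 3, 6)
  J8: need (4, 1, 1, 0) fits (6, 3, 3, 6); releases (1, 1, 0, 1), pool now (7, 4, 3, 7)
  J6: need (2, 1, 1, 5) fits (7, 4, 3, 7); releases (3, 2, 0, 1), pool now (10, 6, 3, 8)
  J7: need (1, 3, 2, 0) fits (10, 6, 3, 8); releases (1, 1, 0, 1), pool now (11, 7, 3, 9)
  J3: need (3, 3, 1, 4) fits (11, 7, 3, 9); releases (0, 0, 0, 1), pool now (11, 7, 3, 10)


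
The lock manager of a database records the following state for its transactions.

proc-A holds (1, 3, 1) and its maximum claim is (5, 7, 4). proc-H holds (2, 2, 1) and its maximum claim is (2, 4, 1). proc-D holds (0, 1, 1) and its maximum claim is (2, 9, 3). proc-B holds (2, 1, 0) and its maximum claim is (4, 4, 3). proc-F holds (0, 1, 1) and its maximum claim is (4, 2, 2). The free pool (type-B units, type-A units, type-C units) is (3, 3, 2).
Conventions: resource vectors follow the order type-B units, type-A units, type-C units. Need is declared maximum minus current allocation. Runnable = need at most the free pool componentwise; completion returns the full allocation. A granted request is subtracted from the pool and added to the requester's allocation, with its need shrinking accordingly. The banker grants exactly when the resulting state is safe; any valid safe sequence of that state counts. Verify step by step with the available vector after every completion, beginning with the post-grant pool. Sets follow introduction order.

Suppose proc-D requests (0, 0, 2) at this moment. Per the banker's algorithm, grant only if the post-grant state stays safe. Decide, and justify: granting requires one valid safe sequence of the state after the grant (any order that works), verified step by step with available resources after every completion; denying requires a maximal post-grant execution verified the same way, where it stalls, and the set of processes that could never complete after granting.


DENY. Granting would leave the state unsafe.
Key observation: after proc-H, proc-F the pool peaks at (5, 6, 2), and each blocked process is short somewhere: proc-A on type-C units; proc-D on type-A units; proc-B on type-C units.
After a pretend grant, a maximal execution: proc-H, proc-F — then nothing else fits. Verifying each step:
  pool = (3, 3, 0)
  proc-H needs (0, 2, 0) <= (3, 3, 0) -> finishes; pool += (2, 2, 1) = (5, 5, 1)
  proc-F needs (4, 1, 1) <= (5, 5, 1) -> finishes; pool += (0, 1, 1) = (5, 6, 2)
  proc-A cannot run: need (4, 4, 3) vs free (5, 6, 2) (insufficient type-C units)
  proc-D cannot run: need (2, 8, 0) vs free (5, 6, 2) (insufficient type-A units)
  proc-B cannot run: need (2, 3, 3) vs free (5, 6, 2) (insufficient type-C units)
Processes that could never finish after the grant: proc-A, proc-D and proc-B.


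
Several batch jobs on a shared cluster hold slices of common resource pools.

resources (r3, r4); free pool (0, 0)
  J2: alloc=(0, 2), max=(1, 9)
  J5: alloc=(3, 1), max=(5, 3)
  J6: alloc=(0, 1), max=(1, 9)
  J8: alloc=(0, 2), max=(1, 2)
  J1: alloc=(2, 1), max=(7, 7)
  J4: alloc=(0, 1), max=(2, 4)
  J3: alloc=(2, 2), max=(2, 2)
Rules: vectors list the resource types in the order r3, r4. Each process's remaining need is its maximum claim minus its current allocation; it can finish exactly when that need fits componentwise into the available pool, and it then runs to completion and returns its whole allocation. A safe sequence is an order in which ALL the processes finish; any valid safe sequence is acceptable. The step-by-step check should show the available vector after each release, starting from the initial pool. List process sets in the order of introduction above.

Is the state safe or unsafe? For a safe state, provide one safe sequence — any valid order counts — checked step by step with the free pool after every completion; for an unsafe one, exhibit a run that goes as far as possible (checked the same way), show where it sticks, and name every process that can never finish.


SAFE — a valid safe sequence is J3, J8, J4, J5, J1, J2, J6.
Key observation: reading the order forward, J4 is the first process whose need (2, 3) meets the free pool (2, 4) exactly on a resource it requests.
Verifying each step:
  pool = (0, 0)
  run J3 (needs (0, 0), free (0, 0)); after release of (2, 2) the pool is (2, 2)
  run J8 (needs (1, 0), free (2, 2)); after release of (0, 2) the pool is (2, 4)
  run J4 (needs (2, 3), free (2, 4)); after release of (0, 1) the pool is (2, 5)
  run J5 (needs (2, 2), free (2, 5)); after release of (3, 1) the pool is (5, 6)
  run J1 (needs (5, 6), free (5, 6)); after release of (2, 1) the pool is (7, 7)
  run J2 (needs (1, 7), free (7, 7)); after release of (0, 2) the pool is (7, 9)
  run J6 (needs (1, 8), free (7, 9)); after release of (0, 1) the pool is (7, 10)


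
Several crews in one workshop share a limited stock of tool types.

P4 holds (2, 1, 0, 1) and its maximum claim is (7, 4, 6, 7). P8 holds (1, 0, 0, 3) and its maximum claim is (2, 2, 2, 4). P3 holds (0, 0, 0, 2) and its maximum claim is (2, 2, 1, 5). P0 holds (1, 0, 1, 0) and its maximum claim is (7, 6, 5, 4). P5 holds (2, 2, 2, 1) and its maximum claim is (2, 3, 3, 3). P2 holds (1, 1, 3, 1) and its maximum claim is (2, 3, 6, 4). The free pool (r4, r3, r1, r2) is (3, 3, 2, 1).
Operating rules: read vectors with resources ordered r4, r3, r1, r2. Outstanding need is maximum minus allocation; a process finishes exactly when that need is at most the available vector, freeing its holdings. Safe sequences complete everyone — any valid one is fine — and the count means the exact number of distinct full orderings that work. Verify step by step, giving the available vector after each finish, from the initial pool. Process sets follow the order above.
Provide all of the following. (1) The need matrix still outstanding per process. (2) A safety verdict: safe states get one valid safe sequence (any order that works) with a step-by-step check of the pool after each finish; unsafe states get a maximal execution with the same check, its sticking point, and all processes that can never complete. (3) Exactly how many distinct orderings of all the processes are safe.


(1) Need matrix, components ordered r4, r3, r1, r2:
  P4: (5, 3, 6, 6)
  P8: (1, 2, 2, 1)
  P3: (2, 2, 1, 3)
  P0: (6, 6, 4, 4)
  P5: (0, 1, 1, 2)
  P2: (1, 2, 3, 3)
(2) SAFE, for example via the order P8, P5, P2, P3, P4, P0.
Key observation: reading the order forward, P8 is the first process whose need (1, 2, 2, 1) meets the free pool (3, 3, 2, 1) exactly on a resource it requests.
Step-by-step check:
  pool = (3, 3, 2, 1)
  P8 needs (1, 2, 2, 1) <= (3, 3, 2, 1) -> finishes; pool += (1, 0, 0, 3) = (4, 3, 2, 4)
  P5 needs (0, 1, 1, 2) <= (4, 3, 2, 4) -> finishes; pool += (2, 2, 2, 1) = (6, 5, 4, 5)
  P2 needs (1, 2, 3, 3) <= (6, 5, 4, 5) -> finishes; pool += (1, 1, 3, 1) = (7, 6, 7, 6)
  P3 needs (2, 2, 1, 3) <= (7, 6, 7, 6) -> finishes; pool += (0, 0, 0, 2) = (7, 6, 7, 8)
  P4 needs (5, 3, 6, 6) <= (7, 6, 7, 8) -> finishes; pool += (2, 1, 0, 1) = (9, 7, 7, 9)
  P0 needs (6, 6, 4, 4) <= (9, 7, 7, 9) -> finishes; pool += (1, 0, 1, 0) = (10, 7, 8, 9)
(3) Exactly 10 of the possible complete orderings are safe sequences.


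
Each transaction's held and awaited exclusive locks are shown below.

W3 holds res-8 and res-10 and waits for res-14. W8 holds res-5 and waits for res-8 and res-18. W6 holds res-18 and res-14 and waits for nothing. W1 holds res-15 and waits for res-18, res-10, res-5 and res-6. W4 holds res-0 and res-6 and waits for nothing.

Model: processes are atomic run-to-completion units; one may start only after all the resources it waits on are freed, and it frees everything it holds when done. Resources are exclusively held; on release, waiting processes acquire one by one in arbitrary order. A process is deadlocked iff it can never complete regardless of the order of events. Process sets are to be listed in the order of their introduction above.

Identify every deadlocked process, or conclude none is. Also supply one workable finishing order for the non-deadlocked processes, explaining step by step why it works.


Nothing here is deadlocked.
Key observation: no waiting chain loops back on itself — every chain ends at a process that waits on nothing, so everyone eventually runs.
A valid finishing order for the others: W6, W3, W4, W8, W1.
Verifying each step:
  W6 waits on nothing -> runs at once and releases res-18 and res-14
  W3: everything it awaited (res-14) is free; runs, freeing res-8 and res-10
  W4 waits on nothing -> runs at once and releases res-0 and res-6
  W8: everything it awaited (res-8 and res-18) is free; runs, freeing res-5
  W1: everything it awaited (res-18, res-10, res-5 and res-6) is free; runs, freeing res-15


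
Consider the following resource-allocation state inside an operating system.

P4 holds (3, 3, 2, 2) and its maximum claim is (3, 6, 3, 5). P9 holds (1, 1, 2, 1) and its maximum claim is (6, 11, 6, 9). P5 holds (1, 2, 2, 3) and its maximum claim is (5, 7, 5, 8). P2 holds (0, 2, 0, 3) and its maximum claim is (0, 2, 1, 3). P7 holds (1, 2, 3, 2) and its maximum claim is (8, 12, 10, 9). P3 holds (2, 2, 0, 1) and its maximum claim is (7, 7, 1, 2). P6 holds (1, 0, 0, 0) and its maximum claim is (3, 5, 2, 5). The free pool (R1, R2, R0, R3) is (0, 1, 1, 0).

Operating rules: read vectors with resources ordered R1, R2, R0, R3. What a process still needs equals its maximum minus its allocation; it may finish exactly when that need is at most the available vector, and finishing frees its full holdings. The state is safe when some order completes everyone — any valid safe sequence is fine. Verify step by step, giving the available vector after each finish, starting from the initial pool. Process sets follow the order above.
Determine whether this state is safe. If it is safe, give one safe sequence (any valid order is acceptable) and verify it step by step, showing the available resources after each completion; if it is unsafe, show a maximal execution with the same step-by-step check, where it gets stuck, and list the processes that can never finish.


SAFE. One safe sequence: P2, P4, P6, P5, P3, P9, P7.
Key observation: P2 is the earliest step where a requested resource binds exactly: need (0, 0, 1, 0), pool (0, 1, 1, 0) at its turn.
Verifying each step:
  pool = (0, 1, 1, 0)
  P2 needs (0, 0, 1, 0) <= (0, 1, 1, 0) -> finishes; pool += (0, 2, 0, 3) = (0, 3, 1, 3)
  P4 needs (0, 3, 1, 3) <= (0, 3, 1, 3) -> finishes; pool += (3, 3, 2, 2) = (3, 6, 3, 5)
  P6 needs (2, 5, 2, 5) <= (3, 6, 3, 5) -> finishes; pool += (1, 0, 0, 0) = (4, 6, 3, 5)
  P5 needs (4, 5, 3, 5) <= (4, 6, 3, 5) -> finishes; pool += (1, 2, 2, 3) = (5, 8, 5, 8)
  P3 needs (5, 5, 1, 1) <= (5, 8, 5, 8) -> finishes; pool += (2, 2, 0, 1) = (7, 10, 5, 9)
  P9 needs (5, 10, 4, 8) <= (7, 10, 5, 9) -> finishes; pool += (1, 1, 2, 1) = (8, 11, 7, 10)
  P7 needs (7, 10, 7, 7) <= (8, 11, 7, 10) -> finishes; pool += (1, 2, 3, 2) = (9, 13, 10, 12)


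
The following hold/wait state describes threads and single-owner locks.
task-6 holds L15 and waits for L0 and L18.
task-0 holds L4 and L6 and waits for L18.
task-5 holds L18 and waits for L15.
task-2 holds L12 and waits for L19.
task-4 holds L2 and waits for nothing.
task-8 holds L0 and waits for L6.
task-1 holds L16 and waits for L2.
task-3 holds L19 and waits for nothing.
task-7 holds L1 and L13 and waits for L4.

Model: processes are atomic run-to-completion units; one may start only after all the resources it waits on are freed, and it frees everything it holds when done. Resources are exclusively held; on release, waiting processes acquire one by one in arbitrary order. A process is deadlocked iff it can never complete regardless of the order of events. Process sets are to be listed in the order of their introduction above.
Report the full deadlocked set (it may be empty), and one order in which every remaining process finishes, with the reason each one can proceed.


Deadlocked set: task-6, task-0, task-5, task-8 and task-7.
Key observation: task-6 -> task-5 -> task-6 is a circular wait — nothing in it can go first; task-0 and task-8 are caught in further circular waits and task-7 waits into the deadlock from upstream.
One completion order for the rest: task-4, task-3, task-2, task-1.
Step-by-step check:
  task-4: no waits; runs immediately, freeing L2
  task-3: no waits; runs immediately, freeing L19
  task-2: everything it awaited (L19) is free; runs, freeing L12
  task-1: everything it awaited (L2) is free; runs, freeing L16


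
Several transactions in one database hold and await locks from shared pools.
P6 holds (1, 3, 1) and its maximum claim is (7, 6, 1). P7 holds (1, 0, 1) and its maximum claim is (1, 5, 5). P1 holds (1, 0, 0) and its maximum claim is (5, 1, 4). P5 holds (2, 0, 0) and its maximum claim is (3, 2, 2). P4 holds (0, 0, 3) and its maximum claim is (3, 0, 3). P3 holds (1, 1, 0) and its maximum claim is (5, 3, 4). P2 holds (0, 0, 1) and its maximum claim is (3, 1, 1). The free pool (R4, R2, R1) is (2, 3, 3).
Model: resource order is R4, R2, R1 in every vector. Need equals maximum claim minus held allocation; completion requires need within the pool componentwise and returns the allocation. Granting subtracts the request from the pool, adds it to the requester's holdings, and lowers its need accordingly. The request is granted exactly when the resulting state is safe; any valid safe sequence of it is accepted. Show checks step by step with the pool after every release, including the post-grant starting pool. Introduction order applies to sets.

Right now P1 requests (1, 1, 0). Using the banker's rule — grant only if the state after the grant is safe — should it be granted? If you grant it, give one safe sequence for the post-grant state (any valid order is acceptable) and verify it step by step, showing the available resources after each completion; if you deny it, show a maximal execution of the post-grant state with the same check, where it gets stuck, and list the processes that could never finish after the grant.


GRANT — the state after the grant stays safe, e.g. via P5, P4, P1, P2, P3, P6, P7.
Key observation: (1, 2, 3) free after granting still covers P5 first, and each release covers the next.
Step-by-step check of the post-grant state:
  pool = (1, 2, 3)
  P5: need (1, 2, 2) fits (1, 2, 3); releases (2, 0, 0), pool now (3, 2, 3)
  P4: need (3, 0, 0) fits (3, 2, 3); releases (0, 0, 3), pool now (3, 2, 6)
  P1: need (3, 0, 4) fits (3, 2, 6); releases (2, 1, 0), pool now (5, 3, 6)
  P2: need (3, 1, 0) fits (5, 3, 6); releases (0, 0, 1), pool now (5, 3, 7)
  P3: need (4, 2, 4) fits (5, 3, 7); releases (1, 1, 0), pool now (6, 4, 7)
  P6: need (6, 3, 0) fits (6, 4, 7); releases (1, 3, 1), pool now (7, 7, 8)
  P7: need (0, 5, 4) fits (7, 7, 8); releases (1, 0, 1), pool now (8, 7, 9)


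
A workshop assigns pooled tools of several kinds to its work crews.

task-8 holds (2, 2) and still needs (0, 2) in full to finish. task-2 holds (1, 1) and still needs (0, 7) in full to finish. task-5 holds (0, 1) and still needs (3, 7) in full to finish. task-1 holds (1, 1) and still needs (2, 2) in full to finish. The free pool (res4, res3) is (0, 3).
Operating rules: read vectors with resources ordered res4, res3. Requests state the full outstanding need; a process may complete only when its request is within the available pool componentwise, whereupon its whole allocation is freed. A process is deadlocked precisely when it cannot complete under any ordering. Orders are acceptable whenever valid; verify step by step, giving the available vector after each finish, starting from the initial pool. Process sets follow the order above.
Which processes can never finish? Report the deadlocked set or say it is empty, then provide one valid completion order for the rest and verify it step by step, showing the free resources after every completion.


The deadlocked set is task-2 and task-5.
Key observation: task-8, task-1 can finish, but then (3, 6) is all there is, and the blocked group's res3 demands exceed it.
A valid finishing order for the others: task-8, task-1. Check, step by step:
  pool = (0, 3)
  task-8 needs (0, 2) <= (0, 3) -> finishes; pool += (2, 2) = (2, 5)
  task-1 needs (2, 2) <= (2, 5) -> finishes; pool += (1, 1) = (3, 6)
None of the blocked processes ever fits:
  task-2 still needs (0, 7) but only (3, 6) is free — short on res3
  task-5 still needs (3, 7) but only (3, 6) is free — short on res3


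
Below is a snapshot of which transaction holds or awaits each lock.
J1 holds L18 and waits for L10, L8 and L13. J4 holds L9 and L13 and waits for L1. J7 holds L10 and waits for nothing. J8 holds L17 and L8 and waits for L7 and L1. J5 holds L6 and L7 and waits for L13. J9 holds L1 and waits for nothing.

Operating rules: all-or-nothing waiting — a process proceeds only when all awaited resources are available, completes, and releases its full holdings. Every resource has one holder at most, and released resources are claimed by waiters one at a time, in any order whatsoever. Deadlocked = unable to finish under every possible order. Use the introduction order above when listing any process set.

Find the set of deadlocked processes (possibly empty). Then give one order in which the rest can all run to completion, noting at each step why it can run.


No process is deadlocked.
Key observation: all waits point, directly or indirectly, at processes that can finish, so nothing is permanently blocked.
One completion order for the rest: J9, J4, J5, J7, J8, J1.
Check, step by step:
  run J9 (it waits on nothing); releases L1
  run J4 (all its waits — L1 — are resolved); releases L9 and L13
  run J5 (all its waits — L13 — are resolved); releases L6 and L7
  run J7 (it waits on nothing); releases L10
  run J8 (all its waits — L7 and L1 — are resolved); releases L17 and L8
  run J1 (all its waits — L10, L8 and L13 — are resolved); releases L18


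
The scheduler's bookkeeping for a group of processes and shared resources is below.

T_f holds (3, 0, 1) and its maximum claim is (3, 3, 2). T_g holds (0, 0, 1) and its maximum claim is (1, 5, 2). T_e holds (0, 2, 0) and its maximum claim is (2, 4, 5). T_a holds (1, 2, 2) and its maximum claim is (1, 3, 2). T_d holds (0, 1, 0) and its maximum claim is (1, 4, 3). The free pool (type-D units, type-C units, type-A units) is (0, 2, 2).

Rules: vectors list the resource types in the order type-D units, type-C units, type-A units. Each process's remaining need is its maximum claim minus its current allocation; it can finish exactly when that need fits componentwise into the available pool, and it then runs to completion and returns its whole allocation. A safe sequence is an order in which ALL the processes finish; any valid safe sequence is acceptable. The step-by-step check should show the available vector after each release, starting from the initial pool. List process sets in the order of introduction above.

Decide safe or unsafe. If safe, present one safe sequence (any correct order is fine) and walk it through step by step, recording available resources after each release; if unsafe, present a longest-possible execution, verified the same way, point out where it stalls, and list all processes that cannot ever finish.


The state is SAFE; one workable sequence: T_a, T_f, T_d, T_e, T_g.
Key observation: T_e marks the first exact bind of the order: its need (2, 2, 5) fits the free (4, 5, 5) with zero slack on a requested resource.
Walking it through:
  pool = (0, 2, 2)
  run T_a (needs (0, 1, 0), free (0, 2, 2)); after release of (1, 2, 2) the pool is (1, 4, 4)
  run T_f (needs (0, 3, 1), free (1, 4, 4)); after release of (3, 0, 1) the pool is (4, 4, 5)
  run T_d (needs (1, 3, 3), free (4, 4, 5)); after release of (0, 1, 0) the pool is (4, 5, 5)
  run T_e (needs (2, 2, 5), free (4, 5, 5)); after release of (0, 2, 0) the pool is (4, 7, 5)
  run T_g (needs (1, 5, 1), free (4, 7, 5)); after release of (0, 0, 1) the pool is (4, 7, 6)


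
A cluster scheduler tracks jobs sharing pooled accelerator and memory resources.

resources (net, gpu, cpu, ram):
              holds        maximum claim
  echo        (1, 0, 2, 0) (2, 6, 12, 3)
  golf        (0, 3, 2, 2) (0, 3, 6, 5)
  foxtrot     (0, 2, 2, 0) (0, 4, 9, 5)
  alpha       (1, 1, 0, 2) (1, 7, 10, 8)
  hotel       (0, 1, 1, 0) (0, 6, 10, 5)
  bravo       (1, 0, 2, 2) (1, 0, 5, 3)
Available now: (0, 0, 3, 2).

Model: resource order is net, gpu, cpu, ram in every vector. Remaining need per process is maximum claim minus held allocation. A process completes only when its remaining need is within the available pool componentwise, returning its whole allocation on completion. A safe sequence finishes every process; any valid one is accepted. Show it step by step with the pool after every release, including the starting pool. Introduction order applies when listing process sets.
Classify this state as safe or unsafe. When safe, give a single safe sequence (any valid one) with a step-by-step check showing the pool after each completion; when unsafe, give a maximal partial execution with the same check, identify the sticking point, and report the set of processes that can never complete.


The state is SAFE; one workable sequence: bravo, golf, foxtrot, hotel, alpha, echo.
Key observation: bravo is the earliest step where a requested resource binds exactly: need (0, 0, 3, 1), pool (0, 0, 3, 2) at its turn.
Check, step by step:
  pool = (0, 0, 3, 2)
  run bravo (needs (0, 0, 3, 1), free (0, 0, 3, 2)); after release of (1, 0, 2, 2) the pool is (1, 0, 5, 4)
  run golf (needs (0, 0, 4, 3), free (1, 0, 5, 4)); after release of (0, 3, 2, 2) the pool is (1, 3, 7, 6)
  run foxtrot (needs (0, 2, 7, 5), free (1, 3, 7, 6)); after release of (0, 2, 2, 0) the pool is (1, 5, 9, 6)
  run hotel (needs (0, 5, 9, 5), free (1, 5, 9, 6)); after release of (0, 1, 1, 0) the pool is (1, 6, 10, 6)
  run alpha (needs (0, 6, 10, 6), free (1, 6, 10, 6)); after release of (1, 1, 0, 2) the pool is (2, 7, 10, 8)
  run echo (needs (1, 6, 10, 3), free (2, 7, 10, 8)); after release of (1, 0, 2, 0) the pool is (3, 7, 12, 8)


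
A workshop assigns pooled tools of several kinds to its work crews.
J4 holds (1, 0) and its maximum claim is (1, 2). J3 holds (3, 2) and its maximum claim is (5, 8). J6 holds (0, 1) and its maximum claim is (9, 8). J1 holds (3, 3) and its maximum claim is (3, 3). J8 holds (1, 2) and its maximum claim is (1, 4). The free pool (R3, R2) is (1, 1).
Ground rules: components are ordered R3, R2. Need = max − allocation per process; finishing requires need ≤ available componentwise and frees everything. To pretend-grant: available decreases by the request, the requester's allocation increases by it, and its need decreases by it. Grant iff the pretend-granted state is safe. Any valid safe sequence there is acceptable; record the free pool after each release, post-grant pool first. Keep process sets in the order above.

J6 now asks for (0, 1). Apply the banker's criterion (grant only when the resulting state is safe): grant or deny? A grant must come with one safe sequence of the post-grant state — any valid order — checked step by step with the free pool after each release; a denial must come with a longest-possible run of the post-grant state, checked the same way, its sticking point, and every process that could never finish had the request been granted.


DENY — the pretend-granted state is unsafe.
Key observation: even finishing J1, J8, J4 leaves just (6, 5) free — too little R2 for any of the remaining processes.
After a pretend grant, a maximal execution: J1, J8, J4 — then nothing else fits. Check, step by step:
  pool = (1, 0)
  J1 needs (0, 0) <= (1, 0) -> finishes; pool += (3, 3) = (4, 3)
  J8 needs (0, 2) <= (4, 3) -> finishes; pool += (1, 2) = (5, 5)
  J4 needs (0, 2) <= (5, 5) -> finishes; pool += (1, 0) = (6, 5)
  J3 still needs (2, 6) but only (6, 5) is free — short on R2
  J6 still needs (9, 6) but only (6, 5) is free — short on R3 and R2
Processes that could never finish after the grant: J3 and J6.


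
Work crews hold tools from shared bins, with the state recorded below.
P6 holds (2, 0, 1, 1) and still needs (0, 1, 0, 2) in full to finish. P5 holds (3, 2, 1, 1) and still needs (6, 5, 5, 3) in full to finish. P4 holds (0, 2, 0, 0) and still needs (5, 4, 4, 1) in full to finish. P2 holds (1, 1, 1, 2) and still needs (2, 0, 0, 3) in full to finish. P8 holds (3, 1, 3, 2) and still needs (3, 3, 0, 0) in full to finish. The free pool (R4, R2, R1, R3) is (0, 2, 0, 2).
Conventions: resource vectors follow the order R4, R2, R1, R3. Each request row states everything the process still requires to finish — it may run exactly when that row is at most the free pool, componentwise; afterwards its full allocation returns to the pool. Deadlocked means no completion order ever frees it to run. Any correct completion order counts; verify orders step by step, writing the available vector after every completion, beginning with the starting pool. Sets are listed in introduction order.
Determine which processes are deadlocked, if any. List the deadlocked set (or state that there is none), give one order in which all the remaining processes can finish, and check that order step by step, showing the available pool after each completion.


No process is deadlocked.
Key observation: P6 leads a chain of completions in which each release enables another process.
One completion order for the rest: P6, P2, P8, P4, P5. Step-by-step check:
  pool = (0, 2, 0, 2)
  P6 needs (0, 1, 0, 2) <= (0, 2, 0, 2) -> finishes; pool += (2, 0, 1, 1) = (2, 2, 1, 3)
  P2 needs (2, 0, 0, 3) <= (2, 2, 1, 3) -> finishes; pool += (1, 1, 1, 2) = (3, 3, 2, 5)
  P8 needs (3, 3, 0, 0) <= (3, 3, 2, 5) -> finishes; pool += (3, 1, 3, 2) = (6, 4, 5, 7)
  P4 needs (5, 4, 4, 1) <= (6, 4, 5, 7) -> finishes; pool += (0, 2, 0, 0) = (6, 6, 5, 7)
  P5 needs (6, 5, 5, 3) <= (6, 6, 5, 7) -> finishes; pool += (3, 2, 1, 1) = (9, 8, 6, 8)


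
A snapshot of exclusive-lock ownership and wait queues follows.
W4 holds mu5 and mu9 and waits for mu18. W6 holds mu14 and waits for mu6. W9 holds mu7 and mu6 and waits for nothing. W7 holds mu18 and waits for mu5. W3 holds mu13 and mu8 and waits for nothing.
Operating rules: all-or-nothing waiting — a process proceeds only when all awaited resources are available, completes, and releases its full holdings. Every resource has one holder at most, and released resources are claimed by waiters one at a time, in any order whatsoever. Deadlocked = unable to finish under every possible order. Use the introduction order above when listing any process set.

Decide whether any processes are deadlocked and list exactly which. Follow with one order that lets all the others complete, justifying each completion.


The deadlocked set is W4 and W7.
Key observation: the waits loop around W4 -> W7 -> W4 with no way out; no other process is dragged down with it.
The rest can finish in the order W9, W3, W6.
Step-by-step check:
  run W9 (it waits on nothing); releases mu7 and mu6
  run W3 (it waits on nothing); releases mu13 and mu8
  run W6 (all its waits — mu6 — are resolved); releases mu14


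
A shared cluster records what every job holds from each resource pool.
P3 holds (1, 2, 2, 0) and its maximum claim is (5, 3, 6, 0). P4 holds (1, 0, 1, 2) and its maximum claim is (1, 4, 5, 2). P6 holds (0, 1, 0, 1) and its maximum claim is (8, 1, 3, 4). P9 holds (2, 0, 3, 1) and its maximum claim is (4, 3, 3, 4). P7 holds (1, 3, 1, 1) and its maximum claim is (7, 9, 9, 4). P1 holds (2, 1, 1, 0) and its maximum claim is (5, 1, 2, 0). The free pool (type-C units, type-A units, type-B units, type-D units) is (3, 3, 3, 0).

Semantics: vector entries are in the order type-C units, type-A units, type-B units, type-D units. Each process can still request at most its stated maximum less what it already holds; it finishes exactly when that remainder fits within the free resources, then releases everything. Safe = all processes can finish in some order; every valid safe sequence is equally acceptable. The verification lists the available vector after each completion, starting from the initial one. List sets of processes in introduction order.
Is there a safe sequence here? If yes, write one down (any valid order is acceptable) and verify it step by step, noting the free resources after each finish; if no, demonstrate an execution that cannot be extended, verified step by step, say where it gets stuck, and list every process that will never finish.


UNSAFE — no complete ordering exists.
Key observation: after P1, P4, P3 complete, (7, 6, 7, 2) is the best the pool ever gets, yet each leftover process wants more type-D units.
A maximal execution: P1, P4, P3 — then nothing else fits. Verifying each step:
  pool = (3, 3, 3, 0)
  P1: need (3, 0, 1, 0) fits (3, 3, 3, 0); releases (2, 1, 1, 0), pool now (5, 4, 4, 0)
  P4: need (0, 4, 4, 0) fits (5, 4, 4, 0); releases (1, 0, 1, 2), pool now (6, 4, 5, 2)
  P3: need (4, 1, 4, 0) fits (6, 4, 5, 2); releases (1, 2, 2, 0), pool now (7, 6, 7, 2)
  P6 still needs (8, 0, 3, 3) but only (7, 6, 7, 2) is free — short on type-C units and type-D units
  P9 still needs (2, 3, 0, 3) but only (7, 6, 7, 2) is free — short on type-D units
  P7 still needs (6, 6, 8, 3) but only (7, 6, 7, 2) is free — short on type-B units and type-D units
Never able to finish: P6, P9 and P7.


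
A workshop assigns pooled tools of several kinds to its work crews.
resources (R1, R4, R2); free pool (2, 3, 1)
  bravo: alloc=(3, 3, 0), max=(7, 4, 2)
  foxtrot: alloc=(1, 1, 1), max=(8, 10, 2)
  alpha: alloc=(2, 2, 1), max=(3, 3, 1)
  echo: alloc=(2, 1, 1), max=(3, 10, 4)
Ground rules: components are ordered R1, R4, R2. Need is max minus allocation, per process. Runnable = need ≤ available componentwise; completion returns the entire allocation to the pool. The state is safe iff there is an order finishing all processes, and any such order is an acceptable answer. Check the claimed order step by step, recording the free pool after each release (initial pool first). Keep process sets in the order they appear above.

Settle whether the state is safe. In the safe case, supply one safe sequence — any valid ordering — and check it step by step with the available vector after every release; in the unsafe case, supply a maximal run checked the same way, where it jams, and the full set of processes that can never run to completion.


UNSAFE — no complete ordering exists.
Key observation: once alpha, bravo finish, the pool peaks at (7, 8, 2) — and every remaining process still needs more R4 than that.
Going as far as possible: alpha, bravo; after that, nothing fits. Step-by-step check:
  pool = (2, 3, 1)
  alpha: need (1, 1, 0) fits (2, 3, 1); releases (2, 2, 1), pool now (4, 5, 2)
  bravo: need (4, 1, 2) fits (4, 5, 2); releases (3, 3, 0), pool now (7, 8, 2)
  foxtrot still needs (7, 9, 1) but only (7, 8, 2) is free — short on R4
  echo still needs (1, 9, 3) but only (7, 8, 2) is free — short on R4 and R2
Permanently blocked: foxtrot and echo.


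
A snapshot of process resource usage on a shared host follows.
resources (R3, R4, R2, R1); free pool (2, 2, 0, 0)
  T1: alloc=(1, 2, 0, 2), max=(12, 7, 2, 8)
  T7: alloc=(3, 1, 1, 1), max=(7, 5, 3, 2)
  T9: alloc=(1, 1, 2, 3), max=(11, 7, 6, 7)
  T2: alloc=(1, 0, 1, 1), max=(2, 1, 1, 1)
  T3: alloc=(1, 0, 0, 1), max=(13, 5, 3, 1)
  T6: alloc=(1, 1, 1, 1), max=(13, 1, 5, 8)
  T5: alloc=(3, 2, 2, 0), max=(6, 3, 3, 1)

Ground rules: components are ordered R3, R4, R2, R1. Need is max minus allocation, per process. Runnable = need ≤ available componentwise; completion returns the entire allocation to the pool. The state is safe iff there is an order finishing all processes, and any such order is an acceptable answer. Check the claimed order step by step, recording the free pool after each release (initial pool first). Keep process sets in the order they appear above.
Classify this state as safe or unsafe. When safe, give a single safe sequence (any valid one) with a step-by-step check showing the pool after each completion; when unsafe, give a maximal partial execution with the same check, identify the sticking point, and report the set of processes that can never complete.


UNSAFE.
Key observation: after T2, T5, T7 complete, (9, 5, 4, 2) is the best the pool ever gets, yet each leftover process wants more R3.
A maximal execution: T2, T5, T7 — then nothing else fits. Verifying each step:
  pool = (2, 2, 0, 0)
  T2 needs (1, 1, 0, 0) <= (2, 2, 0, 0) -> finishes; pool += (1, 0, 1, 1) = (3, 2, 1, 1)
  T5 needs (3, 1, 1, 1) <= (3, 2, 1, 1) -> finishes; pool += (3, 2, 2, 0) = (6, 4, 3, 1)
  T7 needs (4, 4, 2, 1) <= (6, 4, 3, 1) -> finishes; pool += (3, 1, 1, 1) = (9, 5, 4, 2)
  T1 still needs (11, 5, 2, 6) but only (9, 5, 4, 2) is free — short on R3 and R1
  T9 still needs (10, 6, 4, 4) but only (9, 5, 4, 2) is free — short on R3, R4 and R1
  T3 still needs (12, 5, 3, 0) but only (9, 5, 4, 2) is free — short on R3
  T6 still needs (12, 0, 4, 7) but only (9, 5, 4, 2) is free — short on R3 and R1
Permanently blocked: T1, T9, T3 and T6.
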